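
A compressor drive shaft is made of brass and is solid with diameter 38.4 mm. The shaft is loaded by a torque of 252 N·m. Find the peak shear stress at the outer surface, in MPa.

J = πd⁴/32 = π(0.0384)⁴/32 = 2.135×10^-7 m⁴.
τ_max = T·r/J = 252.0 × 0.0192 / 2.135×10^-7 = 2.267×10^7 Pa.

22.7 MPa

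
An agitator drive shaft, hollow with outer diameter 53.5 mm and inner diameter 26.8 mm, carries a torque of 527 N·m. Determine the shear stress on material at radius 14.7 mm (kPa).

J = π(d_o⁴ − d_i⁴)/32 = π(0.0535⁴ − 0.0268⁴)/32 = 7.536×10^-7 m⁴.
Shear stress varies linearly with radius: τ = T·r/J = 527.0 × 0.0147 / 7.536×10^-7 = 1.028×10^7 Pa.

10300 kPa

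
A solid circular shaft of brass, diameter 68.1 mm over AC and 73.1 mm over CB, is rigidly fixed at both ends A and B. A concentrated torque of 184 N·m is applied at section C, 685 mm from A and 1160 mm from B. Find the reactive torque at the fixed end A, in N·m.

103 N·m

Compatibility: T_A·a/J_AC = T_B·b/J_CB with T_A + T_B = T₀.
J_AC = 2.11×10^-6 m⁴, J_CB = 2.80×10^-6 m⁴, so T_A = T₀·(J_AC/a)/((J_AC/a)+(J_CB/b)) = 103.1 N·m, T_B = 80.86 N·m.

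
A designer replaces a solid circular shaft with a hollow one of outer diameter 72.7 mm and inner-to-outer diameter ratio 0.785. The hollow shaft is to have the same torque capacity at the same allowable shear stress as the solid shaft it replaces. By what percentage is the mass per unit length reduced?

47.2 %

Equal τ_max and T ⇒ the solid shaft needs d_s³ = d_o³(1−k⁴), so d_s = 72.7·(1−0.785⁴)^(1/3) = 62.00 mm.
Area ratio A_h/A_s = d_o²(1−k²)/d_s² = (1−k²)/(1−k⁴)^(2/3) = 0.5277.
Mass saving = 1 − 0.5277 = 47.2 %.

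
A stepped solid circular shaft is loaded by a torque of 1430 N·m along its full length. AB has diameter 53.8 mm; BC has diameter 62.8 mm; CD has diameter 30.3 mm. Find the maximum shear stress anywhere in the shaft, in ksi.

38.0 ksi

Under the same torque, τ_max = 16T/(πd³) is largest where d is smallest — segment CD (d = 30.3 mm).
τ_max = 16·1430/(π·(0.0303)³) = 2.618×10^8 Pa.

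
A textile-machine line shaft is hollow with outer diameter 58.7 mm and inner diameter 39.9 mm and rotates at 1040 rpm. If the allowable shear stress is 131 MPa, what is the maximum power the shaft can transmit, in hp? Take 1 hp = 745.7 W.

598 hp

J = π(d_o⁴ − d_i⁴)/32 = π(0.0587⁴ − 0.0399⁴)/32 = 9.168×10^-7 m⁴.
T_max = τ_allow·J/r = 1.31×10^8 × 9.168×10^-7 / 0.0294 = 4092 N·m.
ω = 2π·1040/60 = 108.9 rad/s, so P_max = T_max·ω = 4.456×10^5 W.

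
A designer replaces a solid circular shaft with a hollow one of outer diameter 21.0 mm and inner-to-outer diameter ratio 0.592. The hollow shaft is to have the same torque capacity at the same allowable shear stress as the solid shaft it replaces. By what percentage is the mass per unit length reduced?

29.1 %

Equal τ_max and T ⇒ the solid shaft needs d_s³ = d_o³(1−k⁴), so d_s = 21.0·(1−0.592⁴)^(1/3) = 20.10 mm.
Area ratio A_h/A_s = d_o²(1−k²)/d_s² = (1−k²)/(1−k⁴)^(2/3) = 0.7088.
Mass saving = 1 − 0.7088 = 29.1 %.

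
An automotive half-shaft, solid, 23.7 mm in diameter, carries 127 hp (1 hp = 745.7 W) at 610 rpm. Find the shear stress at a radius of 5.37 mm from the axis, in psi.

37300 psi

ω = 2π·610/60 = 63.88 rad/s, so T = P/ω = 127×745.7 / 63.88 = 1483 N·m.
J = πd⁴/32 = π(0.0237)⁴/32 = 3.097×10^-8 m⁴.
Shear stress varies linearly with radius: τ = T·r/J = 1483 × 0.00537 / 3.097×10^-8 = 2.570×10^8 Pa.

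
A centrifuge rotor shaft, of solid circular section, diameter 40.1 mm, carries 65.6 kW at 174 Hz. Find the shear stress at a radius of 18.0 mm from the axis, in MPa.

ω = 2π·174 = 1093 rad/s, so T = P/ω = 65.6×10³ / 1093 = 60.00 N·m.
J = πd⁴/32 = π(0.0401)⁴/32 = 2.539×10^-7 m⁴.
Shear stress varies linearly with radius: τ = T·r/J = 60.00 × 0.0180 / 2.539×10^-7 = 4.255×10^6 Pa.

4.25 MPa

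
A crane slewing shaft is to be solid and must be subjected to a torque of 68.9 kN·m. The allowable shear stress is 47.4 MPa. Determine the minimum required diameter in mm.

For a solid shaft τ_max = 16T/(πd³), so d = (16T/(π τ_allow))^(1/3) = (16·68900/(π·4.74×10^7))^(1/3) = 0.1949 m.

195 mm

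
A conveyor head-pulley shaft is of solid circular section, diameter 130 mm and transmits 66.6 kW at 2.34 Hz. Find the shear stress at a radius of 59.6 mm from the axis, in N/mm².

ω = 2π·2.34 = 14.70 rad/s, so T = P/ω = 66.6×10³ / 14.70 = 4530 N·m.
J = πd⁴/32 = π(0.130)⁴/32 = 2.804×10^-5 m⁴.
Shear stress varies linearly with radius: τ = T·r/J = 4530 × 0.0596 / 2.804×10^-5 = 9.628×10^6 Pa.

9.63 N/mm²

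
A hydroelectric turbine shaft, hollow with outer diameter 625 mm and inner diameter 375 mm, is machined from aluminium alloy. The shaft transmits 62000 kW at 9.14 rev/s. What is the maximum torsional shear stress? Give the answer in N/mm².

ω = 2π·9.14 = 57.43 rad/s, so T = P/ω = 62000×10³ / 57.43 = 1.080e6 N·m.
J = π(d_o⁴ − d_i⁴)/32 = π(0.625⁴ − 0.375⁴)/32 = 0.01304 m⁴.
τ_max = T·r/J = 1.080e6 × 0.312 / 0.01304 = 2.587×10^7 Pa.

25.9 N/mm²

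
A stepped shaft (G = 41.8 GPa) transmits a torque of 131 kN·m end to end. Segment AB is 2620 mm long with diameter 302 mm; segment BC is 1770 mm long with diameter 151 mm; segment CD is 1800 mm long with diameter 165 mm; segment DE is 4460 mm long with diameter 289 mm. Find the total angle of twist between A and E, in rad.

J_AB = π(0.302)⁴/32 = 8.17×10^-4 m⁴; J_BC = π(0.151)⁴/32 = 5.10×10^-5 m⁴; J_CD = π(0.165)⁴/32 = 7.28×10^-5 m⁴; J_DE = π(0.289)⁴/32 = 6.85×10^-4 m⁴.
θ = (T/G)·Σ L_i/J_i = (131000/41.8×10⁹)·(2.62/8.17×10^-4 + 1.77/5.10×10^-5 + 1.80/7.28×10^-5 + 4.46/6.85×10^-4) = 0.2167 rad.

0.217 rad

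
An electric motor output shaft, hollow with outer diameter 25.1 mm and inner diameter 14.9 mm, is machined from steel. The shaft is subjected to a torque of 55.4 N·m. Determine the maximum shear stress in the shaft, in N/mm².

J = π(d_o⁴ − d_i⁴)/32 = π(0.0251⁴ − 0.0149⁴)/32 = 3.413×10^-8 m⁴.
τ_max = T·r/J = 55.40 × 0.0126 / 3.413×10^-8 = 2.037×10^7 Pa.

20.4 N/mm²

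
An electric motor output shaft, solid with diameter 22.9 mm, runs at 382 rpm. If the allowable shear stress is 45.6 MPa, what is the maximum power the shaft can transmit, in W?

4300 W

J = πd⁴/32 = π(0.0229)⁴/32 = 2.700×10^-8 m⁴.
T_max = τ_allow·J/r = 4.56×10^7 × 2.700×10^-8 / 0.0115 = 107.5 N·m.
ω = 2π·382/60 = 40.00 rad/s, so P_max = T_max·ω = 4301 W.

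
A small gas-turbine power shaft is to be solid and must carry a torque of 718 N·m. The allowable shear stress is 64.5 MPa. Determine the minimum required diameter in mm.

For a solid shaft τ_max = 16T/(πd³), so d = (16T/(π τ_allow))^(1/3) = (16·718.0/(π·6.45×10^7))^(1/3) = 0.03842 m.

38.4 mm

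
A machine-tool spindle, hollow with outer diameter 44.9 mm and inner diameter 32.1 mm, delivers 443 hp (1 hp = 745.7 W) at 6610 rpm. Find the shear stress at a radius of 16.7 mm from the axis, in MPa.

ω = 2π·6610/60 = 692.2 rad/s, so T = P/ω = 443×745.7 / 692.2 = 477.2 N·m.
J = π(d_o⁴ − d_i⁴)/32 = π(0.0449⁴ − 0.0321⁴)/32 = 2.948×10^-7 m⁴.
Shear stress varies linearly with radius: τ = T·r/J = 477.2 × 0.0167 / 2.948×10^-7 = 2.704×10^7 Pa.

27.0 MPa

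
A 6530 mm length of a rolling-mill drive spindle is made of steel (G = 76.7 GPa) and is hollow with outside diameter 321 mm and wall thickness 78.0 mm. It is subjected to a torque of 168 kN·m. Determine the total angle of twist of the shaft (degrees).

J = π(d_o⁴ − d_i⁴)/32 = π(0.321⁴ − 0.165⁴)/32 = 9.696×10^-4 m⁴.
θ = T·L/(G·J) = 168000 × 6.53 / (76.7×10⁹ × 9.696×10^-4) = 0.01475 rad.

0.845°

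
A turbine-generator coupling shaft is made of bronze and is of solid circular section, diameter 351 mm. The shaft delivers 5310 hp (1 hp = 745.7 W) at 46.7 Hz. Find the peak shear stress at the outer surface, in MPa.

1.59 MPa

ω = 2π·46.7 = 293.4 rad/s, so T = P/ω = 5310×745.7 / 293.4 = 13490 N·m.
J = πd⁴/32 = π(0.351)⁴/32 = 1.490×10^-3 m⁴.
τ_max = T·r/J = 13490 × 0.175 / 1.490×10^-3 = 1.589×10^6 Pa.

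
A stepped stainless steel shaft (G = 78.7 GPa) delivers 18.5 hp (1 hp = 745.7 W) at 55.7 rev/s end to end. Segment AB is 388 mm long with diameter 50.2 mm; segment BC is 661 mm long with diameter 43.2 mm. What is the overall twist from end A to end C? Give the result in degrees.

0.0733°

ω = 2π·55.7 = 350.0 rad/s, so T = P/ω = 18.5×745.7 / 350.0 = 39.42 N·m.
J_AB = π(0.0502)⁴/32 = 6.23×10^-7 m⁴; J_BC = π(0.0432)⁴/32 = 3.42×10^-7 m⁴.
θ = (T/G)·Σ L_i/J_i = (39.42/78.7×10⁹)·(0.388/6.23×10^-7 + 0.661/3.42×10^-7) = 1.280×10^-3 rad.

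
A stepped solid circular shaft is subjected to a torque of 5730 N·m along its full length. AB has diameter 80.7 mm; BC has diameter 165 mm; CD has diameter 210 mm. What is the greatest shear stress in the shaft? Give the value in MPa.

55.5 MPa

Under the same torque, τ_max = 16T/(πd³) is largest where d is smallest — segment AB (d = 80.7 mm).
τ_max = 16·5730/(π·(0.0807)³) = 5.553×10^7 Pa.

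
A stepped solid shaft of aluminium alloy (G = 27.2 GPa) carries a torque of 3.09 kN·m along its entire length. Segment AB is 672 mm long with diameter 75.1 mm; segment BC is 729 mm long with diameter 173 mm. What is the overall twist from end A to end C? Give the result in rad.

J_AB = π(0.0751)⁴/32 = 3.12×10^-6 m⁴; J_BC = π(0.173)⁴/32 = 8.79×10^-5 m⁴.
θ = (T/G)·Σ L_i/J_i = (3090/27.2×10⁹)·(0.672/3.12×10^-6 + 0.729/8.79×10^-5) = 0.02539 rad.

0.0254 rad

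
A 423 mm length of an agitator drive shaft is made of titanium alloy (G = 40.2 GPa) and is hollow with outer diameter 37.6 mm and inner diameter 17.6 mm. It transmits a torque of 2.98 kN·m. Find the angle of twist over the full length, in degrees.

J = π(d_o⁴ − d_i⁴)/32 = π(0.0376⁴ − 0.0176⁴)/32 = 1.868×10^-7 m⁴.
θ = T·L/(G·J) = 2980 × 0.423 / (40.2×10⁹ × 1.868×10^-7) = 0.1679 rad.

9.62°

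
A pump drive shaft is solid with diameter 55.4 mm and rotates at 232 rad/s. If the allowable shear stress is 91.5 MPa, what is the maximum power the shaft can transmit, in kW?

J = πd⁴/32 = π(0.0554)⁴/32 = 9.248×10^-7 m⁴.
T_max = τ_allow·J/r = 9.15×10^7 × 9.248×10^-7 / 0.0277 = 3055 N·m.
ω = 232 rad/s, so P_max = T_max·ω = 7.087×10^5 W.

709 kW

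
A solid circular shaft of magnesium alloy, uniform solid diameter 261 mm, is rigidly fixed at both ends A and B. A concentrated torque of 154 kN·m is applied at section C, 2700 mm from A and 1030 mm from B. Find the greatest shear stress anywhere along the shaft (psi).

4630 psi

With uniform GJ and both ends fixed, compatibility θ_AC = θ_CB gives T_A·a = T_B·b, together with T_A + T_B = T₀.
T_A = T₀·b/(a+b) = 154000·1030/3730 = 42530 N·m; T_B = 111500 N·m.
τ in each portion: τ_AC = 1.22×10^7 Pa, τ_CB = 3.19×10^7 Pa; maximum is in CB.
τ_max = T_CB·r/J = 111500·0.131/4.56×10^-4 = 3.193×10^7 Pa.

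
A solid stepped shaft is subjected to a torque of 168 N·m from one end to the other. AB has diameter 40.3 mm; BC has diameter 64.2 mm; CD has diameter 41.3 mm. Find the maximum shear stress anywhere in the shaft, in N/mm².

13.1 N/mm²

Under the same torque, τ_max = 16T/(πd³) is largest where d is smallest — segment AB (d = 40.3 mm).
τ_max = 16·168.0/(π·(0.0403)³) = 1.307×10^7 Pa.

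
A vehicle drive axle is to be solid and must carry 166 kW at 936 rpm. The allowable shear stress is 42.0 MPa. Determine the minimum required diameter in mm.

59.0 mm

ω = 2π·936/60 = 98.02 rad/s, so T = P/ω = 166×10³ / 98.02 = 1694 N·m.
For a solid shaft τ_max = 16T/(πd³), so d = (16T/(π τ_allow))^(1/3) = (16·1694/(π·4.20×10^7))^(1/3) = 0.05900 m.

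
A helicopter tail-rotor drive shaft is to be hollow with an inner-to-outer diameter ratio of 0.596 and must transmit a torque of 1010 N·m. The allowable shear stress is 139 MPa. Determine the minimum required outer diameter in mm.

34.9 mm

For a hollow shaft with d_i/d_o = 0.596: τ_max = 16T/(π d_o³ (1−k⁴)), so d_o = [16T/(π τ_allow (1−k⁴))]^(1/3) = [16·1010/(π·1.39×10^8·0.8738)]^(1/3) = 0.03486 m.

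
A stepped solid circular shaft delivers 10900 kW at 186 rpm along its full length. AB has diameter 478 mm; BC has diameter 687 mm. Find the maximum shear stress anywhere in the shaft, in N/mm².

26.1 N/mm²

ω = 2π·186/60 = 19.48 rad/s, so T = P/ω = 10900×10³ / 19.48 = 559600 N·m.
Under the same torque, τ_max = 16T/(πd³) is largest where d is smallest — segment AB (d = 478 mm).
τ_max = 16·559600/(π·(0.478)³) = 2.610×10^7 Pa.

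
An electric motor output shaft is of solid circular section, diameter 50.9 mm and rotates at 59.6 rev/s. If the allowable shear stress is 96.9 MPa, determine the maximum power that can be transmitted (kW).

J = πd⁴/32 = π(0.0509)⁴/32 = 6.590×10^-7 m⁴.
T_max = τ_allow·J/r = 9.69×10^7 × 6.590×10^-7 / 0.0255 = 2509 N·m.
ω = 2π·59.6 = 374.5 rad/s, so P_max = T_max·ω = 9.396×10^5 W.

940 kW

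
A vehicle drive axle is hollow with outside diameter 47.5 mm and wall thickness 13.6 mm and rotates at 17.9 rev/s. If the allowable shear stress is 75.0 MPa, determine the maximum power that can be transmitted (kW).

172 kW

J = π(d_o⁴ − d_i⁴)/32 = π(0.0475⁴ − 0.0203⁴)/32 = 4.831×10^-7 m⁴.
T_max = τ_allow·J/r = 7.50×10^7 × 4.831×10^-7 / 0.0238 = 1526 N·m.
ω = 2π·17.9 = 112.5 rad/s, so P_max = T_max·ω = 1.716×10^5 W.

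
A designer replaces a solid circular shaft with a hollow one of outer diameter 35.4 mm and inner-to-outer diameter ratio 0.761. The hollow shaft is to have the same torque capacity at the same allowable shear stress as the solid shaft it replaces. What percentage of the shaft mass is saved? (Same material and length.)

44.7 %

Equal τ_max and T ⇒ the solid shaft needs d_s³ = d_o³(1−k⁴), so d_s = 35.4·(1−0.761⁴)^(1/3) = 30.89 mm.
Area ratio A_h/A_s = d_o²(1−k²)/d_s² = (1−k²)/(1−k⁴)^(2/3) = 0.5526.
Mass saving = 1 − 0.5526 = 44.7 %.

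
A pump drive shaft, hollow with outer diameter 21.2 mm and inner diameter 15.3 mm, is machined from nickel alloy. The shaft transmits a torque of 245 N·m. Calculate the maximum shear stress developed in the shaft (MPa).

J = π(d_o⁴ − d_i⁴)/32 = π(0.0212⁴ − 0.0153⁴)/32 = 1.445×10^-8 m⁴.
τ_max = T·r/J = 245.0 × 0.0106 / 1.445×10^-8 = 1.797×10^8 Pa.

180 MPa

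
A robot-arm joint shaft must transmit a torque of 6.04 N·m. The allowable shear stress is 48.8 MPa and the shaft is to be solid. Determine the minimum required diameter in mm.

8.57 mm

For a solid shaft τ_max = 16T/(πd³), so d = (16T/(π τ_allow))^(1/3) = (16·6.040/(π·4.88×10^7))^(1/3) = 0.008574 m.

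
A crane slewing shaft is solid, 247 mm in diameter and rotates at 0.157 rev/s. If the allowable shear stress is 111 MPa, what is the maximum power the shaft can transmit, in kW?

324 kW

J = πd⁴/32 = π(0.247)⁴/32 = 3.654×10^-4 m⁴.
T_max = τ_allow·J/r = 1.11×10^8 × 3.654×10^-4 / 0.123 = 328400 N·m.
ω = 2π·0.157 = 0.9865 rad/s, so P_max = T_max·ω = 3.240×10^5 W.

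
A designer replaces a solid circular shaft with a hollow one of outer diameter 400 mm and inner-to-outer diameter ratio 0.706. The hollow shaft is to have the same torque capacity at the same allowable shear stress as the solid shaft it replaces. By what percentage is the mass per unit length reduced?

39.3 %

Equal τ_max and T ⇒ the solid shaft needs d_s³ = d_o³(1−k⁴), so d_s = 400·(1−0.706⁴)^(1/3) = 363.7 mm.
Area ratio A_h/A_s = d_o²(1−k²)/d_s² = (1−k²)/(1−k⁴)^(2/3) = 0.6068.
Mass saving = 1 − 0.6068 = 39.3 %.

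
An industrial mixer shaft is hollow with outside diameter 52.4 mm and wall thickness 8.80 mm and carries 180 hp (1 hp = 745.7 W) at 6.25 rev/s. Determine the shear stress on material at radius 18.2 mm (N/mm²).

ω = 2π·6.25 = 39.27 rad/s, so T = P/ω = 180×745.7 / 39.27 = 3418 N·m.
J = π(d_o⁴ − d_i⁴)/32 = π(0.0524⁴ − 0.0348⁴)/32 = 5.962×10^-7 m⁴.
Shear stress varies linearly with radius: τ = T·r/J = 3418 × 0.0182 / 5.962×10^-7 = 1.043×10^8 Pa.

104 N/mm²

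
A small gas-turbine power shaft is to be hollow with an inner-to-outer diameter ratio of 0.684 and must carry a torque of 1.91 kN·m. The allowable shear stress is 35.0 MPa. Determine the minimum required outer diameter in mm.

For a hollow shaft with d_i/d_o = 0.684: τ_max = 16T/(π d_o³ (1−k⁴)), so d_o = [16T/(π τ_allow (1−k⁴))]^(1/3) = [16·1910/(π·3.50×10^7·0.7811)]^(1/3) = 0.07086 m.

70.9 mm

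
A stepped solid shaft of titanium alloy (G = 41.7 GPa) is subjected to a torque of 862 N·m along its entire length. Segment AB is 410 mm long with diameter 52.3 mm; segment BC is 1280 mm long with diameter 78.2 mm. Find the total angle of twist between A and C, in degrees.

1.07°

J_AB = π(0.0523)⁴/32 = 7.35×10^-7 m⁴; J_BC = π(0.0782)⁴/32 = 3.67×10^-6 m⁴.
θ = (T/G)·Σ L_i/J_i = (862.0/41.7×10⁹)·(0.410/7.35×10^-7 + 1.28/3.67×10^-6) = 0.01875 rad.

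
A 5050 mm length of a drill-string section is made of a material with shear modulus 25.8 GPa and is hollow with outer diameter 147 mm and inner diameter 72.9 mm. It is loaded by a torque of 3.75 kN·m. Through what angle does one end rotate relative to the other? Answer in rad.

0.0170 rad

J = π(d_o⁴ − d_i⁴)/32 = π(0.147⁴ − 0.0729⁴)/32 = 4.307×10^-5 m⁴.
θ = T·L/(G·J) = 3750 × 5.05 / (25.8×10⁹ × 4.307×10^-5) = 0.01704 rad.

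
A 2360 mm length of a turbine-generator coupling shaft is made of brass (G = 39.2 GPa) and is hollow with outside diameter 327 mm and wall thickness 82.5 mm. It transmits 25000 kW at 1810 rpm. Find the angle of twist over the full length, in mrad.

7.53 mrad

ω = 2π·1810/60 = 189.5 rad/s, so T = P/ω = 25000×10³ / 189.5 = 131900 N·m.
J = π(d_o⁴ − d_i⁴)/32 = π(0.327⁴ − 0.162⁴)/32 = 1.055×10^-3 m⁴.
θ = T·L/(G·J) = 131900 × 2.36 / (39.2×10⁹ × 1.055×10^-3) = 7.527×10^-3 rad.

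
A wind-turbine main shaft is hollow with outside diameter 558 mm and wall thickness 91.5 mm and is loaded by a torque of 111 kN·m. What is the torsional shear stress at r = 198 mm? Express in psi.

J = π(d_o⁴ − d_i⁴)/32 = π(0.558⁴ − 0.375⁴)/32 = 7.576×10^-3 m⁴.
Shear stress varies linearly with radius: τ = T·r/J = 111000 × 0.198 / 7.576×10^-3 = 2.901×10^6 Pa.

421 psi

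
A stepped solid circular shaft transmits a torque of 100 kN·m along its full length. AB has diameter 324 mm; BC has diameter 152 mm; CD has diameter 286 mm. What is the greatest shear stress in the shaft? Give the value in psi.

Under the same torque, τ_max = 16T/(πd³) is largest where d is smallest — segment BC (d = 152 mm).
τ_max = 16·100000/(π·(0.152)³) = 1.450×10^8 Pa.

21000 psi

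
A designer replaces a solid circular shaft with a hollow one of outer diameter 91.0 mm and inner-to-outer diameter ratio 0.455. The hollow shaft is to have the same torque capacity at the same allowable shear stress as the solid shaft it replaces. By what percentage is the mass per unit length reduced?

Equal τ_max and T ⇒ the solid shaft needs d_s³ = d_o³(1−k⁴), so d_s = 91.0·(1−0.455⁴)^(1/3) = 89.68 mm.
Area ratio A_h/A_s = d_o²(1−k²)/d_s² = (1−k²)/(1−k⁴)^(2/3) = 0.8165.
Mass saving = 1 − 0.8165 = 18.4 %.

18.4 %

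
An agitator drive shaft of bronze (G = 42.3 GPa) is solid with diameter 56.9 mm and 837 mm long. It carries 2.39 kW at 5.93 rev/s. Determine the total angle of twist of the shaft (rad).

0.00123 rad

ω = 2π·5.93 = 37.26 rad/s, so T = P/ω = 2.39×10³ / 37.26 = 64.15 N·m.
J = πd⁴/32 = π(0.0569)⁴/32 = 1.029×10^-6 m⁴.
θ = T·L/(G·J) = 64.15 × 0.837 / (42.3×10⁹ × 1.029×10^-6) = 1.233×10^-3 rad.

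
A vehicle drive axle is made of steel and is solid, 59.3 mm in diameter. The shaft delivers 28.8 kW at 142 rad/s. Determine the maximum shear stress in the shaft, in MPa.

4.95 MPa

ω = 142 rad/s, so T = P/ω = 28.8×10³ / 142.0 = 202.8 N·m.
J = πd⁴/32 = π(0.0593)⁴/32 = 1.214×10^-6 m⁴.
τ_max = T·r/J = 202.8 × 0.0296 / 1.214×10^-6 = 4.953×10^6 Pa.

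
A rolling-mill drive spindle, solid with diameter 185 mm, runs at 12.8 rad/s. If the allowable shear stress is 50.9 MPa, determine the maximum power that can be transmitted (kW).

J = πd⁴/32 = π(0.185)⁴/32 = 1.150×10^-4 m⁴.
T_max = τ_allow·J/r = 5.09×10^7 × 1.150×10^-4 / 0.0925 = 63280 N·m.
ω = 12.8 rad/s, so P_max = T_max·ω = 8.100×10^5 W.

810 kW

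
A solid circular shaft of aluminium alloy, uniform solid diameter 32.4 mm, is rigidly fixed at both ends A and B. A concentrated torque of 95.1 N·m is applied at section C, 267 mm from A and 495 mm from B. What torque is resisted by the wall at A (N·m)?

61.8 N·m

With uniform GJ and both ends fixed, compatibility θ_AC = θ_CB gives T_A·a = T_B·b, together with T_A + T_B = T₀.
T_A = T₀·b/(a+b) = 95.10·495/762.0 = 61.78 N·m; T_B = 33.32 N·m.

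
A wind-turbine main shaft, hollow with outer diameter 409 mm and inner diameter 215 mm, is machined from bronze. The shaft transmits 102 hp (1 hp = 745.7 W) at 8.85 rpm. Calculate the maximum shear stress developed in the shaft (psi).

959 psi

ω = 2π·8.85/60 = 0.9268 rad/s, so T = P/ω = 102×745.7 / 0.9268 = 82070 N·m.
J = π(d_o⁴ − d_i⁴)/32 = π(0.409⁴ − 0.215⁴)/32 = 2.537×10^-3 m⁴.
τ_max = T·r/J = 82070 × 0.204 / 2.537×10^-3 = 6.614×10^6 Pa.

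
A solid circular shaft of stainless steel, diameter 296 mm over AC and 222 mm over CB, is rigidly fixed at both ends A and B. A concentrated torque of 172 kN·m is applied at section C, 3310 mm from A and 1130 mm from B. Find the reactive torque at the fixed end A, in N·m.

Compatibility: T_A·a/J_AC = T_B·b/J_CB with T_A + T_B = T₀.
J_AC = 7.54×10^-4 m⁴, J_CB = 2.38×10^-4 m⁴, so T_A = T₀·(J_AC/a)/((J_AC/a)+(J_CB/b)) = 89270 N·m, T_B = 82730 N·m.

89300 N·m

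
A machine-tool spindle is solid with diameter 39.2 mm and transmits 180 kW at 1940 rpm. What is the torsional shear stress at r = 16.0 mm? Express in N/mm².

61.2 N/mm²

ω = 2π·1940/60 = 203.2 rad/s, so T = P/ω = 180×10³ / 203.2 = 886.0 N·m.
J = πd⁴/32 = π(0.0392)⁴/32 = 2.318×10^-7 m⁴.
Shear stress varies linearly with radius: τ = T·r/J = 886.0 × 0.0160 / 2.318×10^-7 = 6.115×10^7 Pa.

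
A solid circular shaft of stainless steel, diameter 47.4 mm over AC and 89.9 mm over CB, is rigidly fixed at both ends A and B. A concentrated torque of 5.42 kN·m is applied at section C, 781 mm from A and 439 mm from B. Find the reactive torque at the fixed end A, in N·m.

226 N·m

Compatibility: T_A·a/J_AC = T_B·b/J_CB with T_A + T_B = T₀.
J_AC = 4.96×10^-7 m⁴, J_CB = 6.41×10^-6 m⁴, so T_A = T₀·(J_AC/a)/((J_AC/a)+(J_CB/b)) = 225.6 N·m, T_B = 5194 N·m.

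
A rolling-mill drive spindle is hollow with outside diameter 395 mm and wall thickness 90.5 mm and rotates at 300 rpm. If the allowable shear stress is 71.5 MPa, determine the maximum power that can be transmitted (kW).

24800 kW

J = π(d_o⁴ − d_i⁴)/32 = π(0.395⁴ − 0.214⁴)/32 = 2.184×10^-3 m⁴.
T_max = τ_allow·J/r = 7.15×10^7 × 2.184×10^-3 / 0.198 = 790700 N·m.
ω = 2π·300/60 = 31.42 rad/s, so P_max = T_max·ω = 2.484×10^7 W.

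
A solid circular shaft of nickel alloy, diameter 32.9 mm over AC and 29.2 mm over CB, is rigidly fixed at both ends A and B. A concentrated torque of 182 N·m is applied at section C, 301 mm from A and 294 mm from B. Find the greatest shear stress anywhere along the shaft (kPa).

Compatibility: T_A·a/J_AC = T_B·b/J_CB with T_A + T_B = T₀.
J_AC = 1.15×10^-7 m⁴, J_CB = 7.14×10^-8 m⁴, so T_A = T₀·(J_AC/a)/((J_AC/a)+(J_CB/b)) = 111.3 N·m, T_B = 70.70 N·m.
τ in each portion: τ_AC = 1.59×10^7 Pa, τ_CB = 1.45×10^7 Pa; maximum is in AC.
τ_max = T_AC·r/J = 111.3·0.0164/1.15×10^-7 = 1.592×10^7 Pa.

15900 kPa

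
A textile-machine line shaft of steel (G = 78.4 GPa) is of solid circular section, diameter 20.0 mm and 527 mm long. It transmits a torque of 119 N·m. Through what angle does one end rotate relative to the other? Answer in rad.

0.0509 rad

J = πd⁴/32 = π(0.0200)⁴/32 = 1.571×10^-8 m⁴.
θ = T·L/(G·J) = 119.0 × 0.527 / (78.4×10⁹ × 1.571×10^-8) = 0.05092 rad.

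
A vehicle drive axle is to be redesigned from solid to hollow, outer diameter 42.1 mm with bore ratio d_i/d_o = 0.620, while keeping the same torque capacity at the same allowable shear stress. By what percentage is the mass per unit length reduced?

31.5 %

Equal τ_max and T ⇒ the solid shaft needs d_s³ = d_o³(1−k⁴), so d_s = 42.1·(1−0.620⁴)^(1/3) = 39.91 mm.
Area ratio A_h/A_s = d_o²(1−k²)/d_s² = (1−k²)/(1−k⁴)^(2/3) = 0.6848.
Mass saving = 1 − 0.6848 = 31.5 %.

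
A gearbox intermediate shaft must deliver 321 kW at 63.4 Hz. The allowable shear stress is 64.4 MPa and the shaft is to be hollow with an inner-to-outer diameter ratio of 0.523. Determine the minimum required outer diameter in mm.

ω = 2π·63.4 = 398.4 rad/s, so T = P/ω = 321×10³ / 398.4 = 805.8 N·m.
For a hollow shaft with d_i/d_o = 0.523: τ_max = 16T/(π d_o³ (1−k⁴)), so d_o = [16T/(π τ_allow (1−k⁴))]^(1/3) = [16·805.8/(π·6.44×10^7·0.9252)]^(1/3) = 0.04099 m.

41.0 mm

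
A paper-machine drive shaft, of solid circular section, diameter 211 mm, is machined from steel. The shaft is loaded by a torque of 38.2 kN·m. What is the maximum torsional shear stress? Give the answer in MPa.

20.7 MPa

J = πd⁴/32 = π(0.211)⁴/32 = 1.946×10^-4 m⁴.
τ_max = T·r/J = 38200 × 0.105 / 1.946×10^-4 = 2.071×10^7 Pa.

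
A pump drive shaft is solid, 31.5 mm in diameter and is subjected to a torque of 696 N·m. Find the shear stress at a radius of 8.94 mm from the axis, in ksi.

9.34 ksi

J = πd⁴/32 = π(0.0315)⁴/32 = 9.666×10^-8 m⁴.
Shear stress varies linearly with radius: τ = T·r/J = 696.0 × 0.00894 / 9.666×10^-8 = 6.437×10^7 Pa.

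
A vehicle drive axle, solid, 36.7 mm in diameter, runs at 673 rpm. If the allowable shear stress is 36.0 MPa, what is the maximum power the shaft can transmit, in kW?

J = πd⁴/32 = π(0.0367)⁴/32 = 1.781×10^-7 m⁴.
T_max = τ_allow·J/r = 3.60×10^7 × 1.781×10^-7 / 0.0184 = 349.4 N·m.
ω = 2π·673/60 = 70.48 rad/s, so P_max = T_max·ω = 2.462×10^4 W.

24.6 kW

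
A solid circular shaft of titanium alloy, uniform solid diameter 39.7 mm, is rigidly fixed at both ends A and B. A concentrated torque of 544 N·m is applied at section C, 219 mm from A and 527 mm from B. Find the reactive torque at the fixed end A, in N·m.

384 N·m

With uniform GJ and both ends fixed, compatibility θ_AC = θ_CB gives T_A·a = T_B·b, together with T_A + T_B = T₀.
T_A = T₀·b/(a+b) = 544.0·527/746.0 = 384.3 N·m; T_B = 159.7 N·m.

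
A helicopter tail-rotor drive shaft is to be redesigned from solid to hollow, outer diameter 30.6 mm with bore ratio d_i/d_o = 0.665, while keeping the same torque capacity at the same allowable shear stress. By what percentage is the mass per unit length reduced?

35.5 %

Equal τ_max and T ⇒ the solid shaft needs d_s³ = d_o³(1−k⁴), so d_s = 30.6·(1−0.665⁴)^(1/3) = 28.46 mm.
Area ratio A_h/A_s = d_o²(1−k²)/d_s² = (1−k²)/(1−k⁴)^(2/3) = 0.6449.
Mass saving = 1 − 0.6449 = 35.5 %.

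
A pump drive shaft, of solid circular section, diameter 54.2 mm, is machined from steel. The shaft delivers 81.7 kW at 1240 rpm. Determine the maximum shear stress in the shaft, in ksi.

ω = 2π·1240/60 = 129.9 rad/s, so T = P/ω = 81.7×10³ / 129.9 = 629.2 N·m.
J = πd⁴/32 = π(0.0542)⁴/32 = 8.472×10^-7 m⁴.
τ_max = T·r/J = 629.2 × 0.0271 / 8.472×10^-7 = 2.013×10^7 Pa.

2.92 ksi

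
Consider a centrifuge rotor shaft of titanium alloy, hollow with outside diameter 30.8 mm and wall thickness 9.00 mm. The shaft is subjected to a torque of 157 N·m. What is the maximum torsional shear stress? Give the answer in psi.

J = π(d_o⁴ − d_i⁴)/32 = π(0.0308⁴ − 0.0128⁴)/32 = 8.571×10^-8 m⁴.
τ_max = T·r/J = 157.0 × 0.0154 / 8.571×10^-8 = 2.821×10^7 Pa.

4090 psi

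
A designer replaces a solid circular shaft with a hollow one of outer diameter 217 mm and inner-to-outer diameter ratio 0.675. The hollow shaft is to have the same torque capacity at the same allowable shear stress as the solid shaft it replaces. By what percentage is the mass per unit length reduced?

36.4 %

Equal τ_max and T ⇒ the solid shaft needs d_s³ = d_o³(1−k⁴), so d_s = 217·(1−0.675⁴)^(1/3) = 200.8 mm.
Area ratio A_h/A_s = d_o²(1−k²)/d_s² = (1−k²)/(1−k⁴)^(2/3) = 0.6357.
Mass saving = 1 − 0.6357 = 36.4 %.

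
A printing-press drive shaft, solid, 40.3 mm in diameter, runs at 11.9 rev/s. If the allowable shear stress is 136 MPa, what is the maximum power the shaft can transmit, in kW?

131 kW

J = πd⁴/32 = π(0.0403)⁴/32 = 2.590×10^-7 m⁴.
T_max = τ_allow·J/r = 1.36×10^8 × 2.590×10^-7 / 0.0201 = 1748 N·m.
ω = 2π·11.9 = 74.77 rad/s, so P_max = T_max·ω = 1.307×10^5 W.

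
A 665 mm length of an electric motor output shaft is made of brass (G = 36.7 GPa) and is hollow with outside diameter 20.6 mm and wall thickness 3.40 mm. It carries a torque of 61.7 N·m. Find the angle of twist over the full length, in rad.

J = π(d_o⁴ − d_i⁴)/32 = π(0.0206⁴ − 0.0138⁴)/32 = 1.412×10^-8 m⁴.
θ = T·L/(G·J) = 61.70 × 0.665 / (36.7×10⁹ × 1.412×10^-8) = 0.07918 rad.

0.0792 rad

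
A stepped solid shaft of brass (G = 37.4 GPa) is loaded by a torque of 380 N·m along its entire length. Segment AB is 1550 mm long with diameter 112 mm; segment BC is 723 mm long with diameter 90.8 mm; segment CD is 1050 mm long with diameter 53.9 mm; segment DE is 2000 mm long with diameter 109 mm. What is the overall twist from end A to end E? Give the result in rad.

0.0165 rad

J_AB = π(0.112)⁴/32 = 1.54×10^-5 m⁴; J_BC = π(0.0908)⁴/32 = 6.67×10^-6 m⁴; J_CD = π(0.0539)⁴/32 = 8.29×10^-7 m⁴; J_DE = π(0.109)⁴/32 = 1.39×10^-5 m⁴.
θ = (T/G)·Σ L_i/J_i = (380.0/37.4×10⁹)·(1.55/1.54×10^-5 + 0.723/6.67×10^-6 + 1.05/8.29×10^-7 + 2.00/1.39×10^-5) = 0.01646 rad.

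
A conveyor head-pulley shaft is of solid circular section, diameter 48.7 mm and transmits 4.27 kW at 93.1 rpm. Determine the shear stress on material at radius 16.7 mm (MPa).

13.2 MPa

ω = 2π·93.1/60 = 9.749 rad/s, so T = P/ω = 4.27×10³ / 9.749 = 438.0 N·m.
J = πd⁴/32 = π(0.0487)⁴/32 = 5.522×10^-7 m⁴.
Shear stress varies linearly with radius: τ = T·r/J = 438.0 × 0.0167 / 5.522×10^-7 = 1.324×10^7 Pa.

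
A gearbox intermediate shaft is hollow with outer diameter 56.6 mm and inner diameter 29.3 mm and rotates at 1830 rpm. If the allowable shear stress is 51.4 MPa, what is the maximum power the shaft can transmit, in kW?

326 kW

J = π(d_o⁴ − d_i⁴)/32 = π(0.0566⁴ − 0.0293⁴)/32 = 9.352×10^-7 m⁴.
T_max = τ_allow·J/r = 5.14×10^7 × 9.352×10^-7 / 0.0283 = 1699 N·m.
ω = 2π·1830/60 = 191.6 rad/s, so P_max = T_max·ω = 3.255×10^5 W.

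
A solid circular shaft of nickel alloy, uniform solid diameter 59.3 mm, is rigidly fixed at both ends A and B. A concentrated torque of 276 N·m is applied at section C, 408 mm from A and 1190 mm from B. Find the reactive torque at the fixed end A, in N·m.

206 N·m

With uniform GJ and both ends fixed, compatibility θ_AC = θ_CB gives T_A·a = T_B·b, together with T_A + T_B = T₀.
T_A = T₀·b/(a+b) = 276.0·1190/1598 = 205.5 N·m; T_B = 70.47 N·m.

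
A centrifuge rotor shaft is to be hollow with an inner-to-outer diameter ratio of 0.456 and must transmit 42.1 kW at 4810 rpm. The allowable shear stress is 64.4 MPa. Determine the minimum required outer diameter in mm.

19.0 mm

ω = 2π·4810/60 = 503.7 rad/s, so T = P/ω = 42.1×10³ / 503.7 = 83.58 N·m.
For a hollow shaft with d_i/d_o = 0.456: τ_max = 16T/(π d_o³ (1−k⁴)), so d_o = [16T/(π τ_allow (1−k⁴))]^(1/3) = [16·83.58/(π·6.44×10^7·0.9568)]^(1/3) = 0.01905 m.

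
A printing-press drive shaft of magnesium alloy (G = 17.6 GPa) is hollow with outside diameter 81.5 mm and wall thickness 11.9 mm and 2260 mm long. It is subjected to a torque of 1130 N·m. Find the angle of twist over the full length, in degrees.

2.56°

J = π(d_o⁴ − d_i⁴)/32 = π(0.0815⁴ − 0.0577⁴)/32 = 3.243×10^-6 m⁴.
θ = T·L/(G·J) = 1130 × 2.26 / (17.6×10⁹ × 3.243×10^-6) = 0.04474 rad.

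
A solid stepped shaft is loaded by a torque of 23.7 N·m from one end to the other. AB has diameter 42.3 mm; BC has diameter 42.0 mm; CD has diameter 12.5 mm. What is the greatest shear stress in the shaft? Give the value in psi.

8960 psi

Under the same torque, τ_max = 16T/(πd³) is largest where d is smallest — segment CD (d = 12.5 mm).
τ_max = 16·23.70/(π·(0.0125)³) = 6.180×10^7 Pa.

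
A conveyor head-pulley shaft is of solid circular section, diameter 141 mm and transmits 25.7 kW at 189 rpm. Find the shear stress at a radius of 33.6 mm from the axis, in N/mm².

1.12 N/mm²

ω = 2π·189/60 = 19.79 rad/s, so T = P/ω = 25.7×10³ / 19.79 = 1299 N·m.
J = πd⁴/32 = π(0.141)⁴/32 = 3.880×10^-5 m⁴.
Shear stress varies linearly with radius: τ = T·r/J = 1299 × 0.0336 / 3.880×10^-5 = 1.124×10^6 Pa.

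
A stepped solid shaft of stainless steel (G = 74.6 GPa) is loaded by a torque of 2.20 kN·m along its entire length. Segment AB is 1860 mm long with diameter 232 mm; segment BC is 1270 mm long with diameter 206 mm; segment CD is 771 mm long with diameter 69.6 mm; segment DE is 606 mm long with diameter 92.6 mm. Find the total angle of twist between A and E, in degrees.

J_AB = π(0.232)⁴/32 = 2.84×10^-4 m⁴; J_BC = π(0.206)⁴/32 = 1.77×10^-4 m⁴; J_CD = π(0.0696)⁴/32 = 2.30×10^-6 m⁴; J_DE = π(0.0926)⁴/32 = 7.22×10^-6 m⁴.
θ = (T/G)·Σ L_i/J_i = (2200/74.6×10⁹)·(1.86/2.84×10^-4 + 1.27/1.77×10^-4 + 0.771/2.30×10^-6 + 0.606/7.22×10^-6) = 0.01275 rad.

0.731°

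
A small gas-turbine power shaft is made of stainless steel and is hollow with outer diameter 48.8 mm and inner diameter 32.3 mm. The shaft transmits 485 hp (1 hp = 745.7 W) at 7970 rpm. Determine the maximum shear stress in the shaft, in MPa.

ω = 2π·7970/60 = 834.6 rad/s, so T = P/ω = 485×745.7 / 834.6 = 433.3 N·m.
J = π(d_o⁴ − d_i⁴)/32 = π(0.0488⁴ − 0.0323⁴)/32 = 4.499×10^-7 m⁴.
τ_max = T·r/J = 433.3 × 0.0244 / 4.499×10^-7 = 2.350×10^7 Pa.

23.5 MPa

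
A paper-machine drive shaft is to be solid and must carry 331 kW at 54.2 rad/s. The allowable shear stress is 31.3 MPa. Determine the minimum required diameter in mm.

99.8 mm

ω = 54.2 rad/s, so T = P/ω = 331×10³ / 54.20 = 6107 N·m.
For a solid shaft τ_max = 16T/(πd³), so d = (16T/(π τ_allow))^(1/3) = (16·6107/(π·3.13×10^7))^(1/3) = 0.09979 m.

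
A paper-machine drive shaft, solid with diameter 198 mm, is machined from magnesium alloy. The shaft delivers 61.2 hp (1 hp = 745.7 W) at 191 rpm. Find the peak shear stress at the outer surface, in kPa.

1500 kPa

ω = 2π·191/60 = 20.00 rad/s, so T = P/ω = 61.2×745.7 / 20.00 = 2282 N·m.
J = πd⁴/32 = π(0.198)⁴/32 = 1.509×10^-4 m⁴.
τ_max = T·r/J = 2282 × 0.0990 / 1.509×10^-4 = 1.497×10^6 Pa.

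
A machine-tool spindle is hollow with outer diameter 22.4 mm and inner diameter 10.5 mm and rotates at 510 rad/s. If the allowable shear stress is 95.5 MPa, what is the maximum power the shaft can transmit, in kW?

J = π(d_o⁴ − d_i⁴)/32 = π(0.0224⁴ − 0.0105⁴)/32 = 2.352×10^-8 m⁴.
T_max = τ_allow·J/r = 9.55×10^7 × 2.352×10^-8 / 0.0112 = 200.6 N·m.
ω = 510 rad/s, so P_max = T_max·ω = 1.023×10^5 W.

102 kW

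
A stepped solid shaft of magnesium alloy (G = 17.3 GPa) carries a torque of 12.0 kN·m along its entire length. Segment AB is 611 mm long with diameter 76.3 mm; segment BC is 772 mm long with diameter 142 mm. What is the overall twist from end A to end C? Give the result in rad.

J_AB = π(0.0763)⁴/32 = 3.33×10^-6 m⁴; J_BC = π(0.142)⁴/32 = 3.99×10^-5 m⁴.
θ = (T/G)·Σ L_i/J_i = (12000/17.3×10⁹)·(0.611/3.33×10^-6 + 0.772/3.99×10^-5) = 0.1408 rad.

0.141 rad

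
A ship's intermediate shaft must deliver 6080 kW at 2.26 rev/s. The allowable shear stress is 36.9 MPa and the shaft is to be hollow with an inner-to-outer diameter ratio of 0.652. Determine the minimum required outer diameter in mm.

ω = 2π·2.26 = 14.20 rad/s, so T = P/ω = 6080×10³ / 14.20 = 428200 N·m.
For a hollow shaft with d_i/d_o = 0.652: τ_max = 16T/(π d_o³ (1−k⁴)), so d_o = [16T/(π τ_allow (1−k⁴))]^(1/3) = [16·428200/(π·3.69×10^7·0.8193)]^(1/3) = 0.4163 m.

416 mm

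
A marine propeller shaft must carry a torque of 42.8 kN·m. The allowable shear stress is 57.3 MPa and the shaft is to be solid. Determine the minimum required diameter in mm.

156 mm

For a solid shaft τ_max = 16T/(πd³), so d = (16T/(π τ_allow))^(1/3) = (16·42800/(π·5.73×10^7))^(1/3) = 0.1561 m.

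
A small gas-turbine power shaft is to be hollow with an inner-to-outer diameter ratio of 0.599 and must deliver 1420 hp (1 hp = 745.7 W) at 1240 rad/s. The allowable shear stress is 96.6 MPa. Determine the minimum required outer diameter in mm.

ω = 1240 rad/s, so T = P/ω = 1420×745.7 / 1240 = 853.9 N·m.
For a hollow shaft with d_i/d_o = 0.599: τ_max = 16T/(π d_o³ (1−k⁴)), so d_o = [16T/(π τ_allow (1−k⁴))]^(1/3) = [16·853.9/(π·9.66×10^7·0.8713)]^(1/3) = 0.03725 m.

37.2 mm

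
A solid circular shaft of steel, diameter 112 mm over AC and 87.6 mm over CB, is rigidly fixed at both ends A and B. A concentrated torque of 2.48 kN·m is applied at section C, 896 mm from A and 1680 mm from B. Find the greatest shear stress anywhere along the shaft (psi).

Compatibility: T_A·a/J_AC = T_B·b/J_CB with T_A + T_B = T₀.
J_AC = 1.54×10^-5 m⁴, J_CB = 5.78×10^-6 m⁴, so T_A = T₀·(J_AC/a)/((J_AC/a)+(J_CB/b)) = 2067 N·m, T_B = 412.6 N·m.
τ in each portion: τ_AC = 7.49×10^6 Pa, τ_CB = 3.13×10^6 Pa; maximum is in AC.
τ_max = T_AC·r/J = 2067·0.0560/1.54×10^-5 = 7.494×10^6 Pa.

1090 psi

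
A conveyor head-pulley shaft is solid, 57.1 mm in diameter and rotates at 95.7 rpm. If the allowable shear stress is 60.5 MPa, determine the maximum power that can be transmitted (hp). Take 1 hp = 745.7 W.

29.7 hp

J = πd⁴/32 = π(0.0571)⁴/32 = 1.044×10^-6 m⁴.
T_max = τ_allow·J/r = 6.05×10^7 × 1.044×10^-6 / 0.0285 = 2212 N·m.
ω = 2π·95.7/60 = 10.02 rad/s, so P_max = T_max·ω = 2.216×10^4 W.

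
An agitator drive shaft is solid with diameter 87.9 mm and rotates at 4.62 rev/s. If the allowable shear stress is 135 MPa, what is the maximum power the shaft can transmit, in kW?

J = πd⁴/32 = π(0.0879)⁴/32 = 5.861×10^-6 m⁴.
T_max = τ_allow·J/r = 1.35×10^8 × 5.861×10^-6 / 0.0440 = 18000 N·m.
ω = 2π·4.62 = 29.03 rad/s, so P_max = T_max·ω = 5.226×10^5 W.

523 kW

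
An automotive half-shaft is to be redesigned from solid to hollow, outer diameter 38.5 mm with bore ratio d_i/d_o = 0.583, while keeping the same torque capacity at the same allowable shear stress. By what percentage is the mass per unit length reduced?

28.4 %

Equal τ_max and T ⇒ the solid shaft needs d_s³ = d_o³(1−k⁴), so d_s = 38.5·(1−0.583⁴)^(1/3) = 36.96 mm.
Area ratio A_h/A_s = d_o²(1−k²)/d_s² = (1−k²)/(1−k⁴)^(2/3) = 0.7164.
Mass saving = 1 − 0.7164 = 28.4 %.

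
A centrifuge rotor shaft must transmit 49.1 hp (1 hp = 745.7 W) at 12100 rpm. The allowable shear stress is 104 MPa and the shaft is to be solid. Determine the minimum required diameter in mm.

ω = 2π·12100/60 = 1267 rad/s, so T = P/ω = 49.1×745.7 / 1267 = 28.90 N·m.
For a solid shaft τ_max = 16T/(πd³), so d = (16T/(π τ_allow))^(1/3) = (16·28.90/(π·1.04×10^8))^(1/3) = 0.01123 m.

11.2 mm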